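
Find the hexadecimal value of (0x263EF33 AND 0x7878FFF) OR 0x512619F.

0x713EFBF

0x263EF33 AND 0x7878FFF = 0x2038F33.
Then OR with 0x512619F.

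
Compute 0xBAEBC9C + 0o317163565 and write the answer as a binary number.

0xBAEBC9C = 0b1011101011101011110010011100 in binary.
0o317163565 = 0b11001111001110011101110101 in binary.
Add column by column in base 2, right to left:
  0+1 = 1
  0+0 = 0
  1+1 = 0 carry 1
  1+0+1 = 0 carry 1
  1+1+1 = 1 carry 1
  0+1+1 = 0 carry 1
  0+1+1 = 0 carry 1
  1+0+1 = 0 carry 1
  0+1+1 = 0 carry 1
  0+1+1 = 0 carry 1
  1+1+1 = 1 carry 1
  1+0+1 = 0 carry 1
  1+0+1 = 0 carry 1
  1+1+1 = 1 carry 1
  0+1+1 = 0 carry 1
  1+1+1 = 1 carry 1
  0+0+1 = 1
  1+0 = 1
  1+1 = 0 carry 1
  1+1+1 = 1 carry 1
  0+1+1 = 0 carry 1
  1+1+1 = 1 carry 1
  0+0+1 = 1
  1+0 = 1
  1+1 = 0 carry 1
  1+1+1 = 1 carry 1
  0+0+1 = 1
  1+0 = 1

0b1110111010111010010000010001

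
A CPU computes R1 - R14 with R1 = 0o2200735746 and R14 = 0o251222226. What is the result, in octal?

Subtract column by column in base 8:
  6-6 → 0
  4-2 → 2
  7-2 → 5
  5-2 → 3
  3-2 → 1
  7-2 → 5
  0-1 → 7 (borrow)
  0-5-1 → 2 (borrow)
  2-2-1 → 7 (borrow)
  2-0-1 → 1

0o1727513520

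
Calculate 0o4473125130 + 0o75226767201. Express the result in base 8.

Add column by column in base 8, right to left:
  0+1 = 1
  3+0 = 3
  1+2 = 3
  5+7 = 4 carry 1
  2+6+1 = 1 carry 1
  1+7+1 = 1 carry 1
  3+6+1 = 2 carry 1
  7+2+1 = 2 carry 1
  4+2+1 = 7
  4+5 = 1 carry 1
  0+7+1 = 0 carry 1
  final carry 1

0o101722114331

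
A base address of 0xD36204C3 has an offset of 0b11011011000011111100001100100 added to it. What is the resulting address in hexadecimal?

0xEEC3FD27

0b11011011000011111100001100100 = 0x1B61F864 in hexadecimal.
Add column by column in base 16, right to left:
  3+4 = 7
  C+6 = 2 carry 1
  4+8+1 = D
  0+F = F
  2+1 = 3
  6+6 = C
  3+B = E
  D+1 = E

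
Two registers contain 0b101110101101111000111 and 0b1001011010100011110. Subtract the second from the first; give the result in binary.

0b100101010011010101001

Subtract column by column in base 2:
  1-0 → 1
  1-1 → 0
  1-1 → 0
  0-1 → 1 (borrow)
  0-1-1 → 0 (borrow)
  0-0-1 → 1 (borrow)
  1-0-1 → 0
  1-0 → 1
  1-1 → 0
  1-0 → 1
  0-1 → 1 (borrow)
  1-0-1 → 0
  1-1 → 0
  0-1 → 1 (borrow)
  1-0-1 → 0
  0-1 → 1 (borrow)
  1-0-1 → 0
  1-0 → 1
  1-1 → 0
  0-0 → 0
  1-0 → 1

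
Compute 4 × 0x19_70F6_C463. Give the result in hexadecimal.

0x65C3DB118C

Multiply each base-16 digit by 4, carrying:
  3×4 = 12 → write C
  6×4 = 24 → write 8 carry 1
  4×4+1 = 17 → write 1 carry 1
  C×4+1 = 49 → write 1 carry 3
  6×4+3 = 27 → write B carry 1
  F×4+1 = 61 → write D carry 3
  0×4+3 = 3 → write 3
  7×4 = 28 → write C carry 1
  9×4+1 = 37 → write 5 carry 2
  1×4+2 = 6 → write 6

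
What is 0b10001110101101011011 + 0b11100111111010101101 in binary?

0b101110110101000001000

Add column by column in base 2, right to left:
  1+1 = 0 carry 1
  1+0+1 = 0 carry 1
  0+1+1 = 0 carry 1
  1+1+1 = 1 carry 1
  1+0+1 = 0 carry 1
  0+1+1 = 0 carry 1
  1+0+1 = 0 carry 1
  0+1+1 = 0 carry 1
  1+0+1 = 0 carry 1
  1+1+1 = 1 carry 1
  0+1+1 = 0 carry 1
  1+1+1 = 1 carry 1
  0+1+1 = 0 carry 1
  1+1+1 = 1 carry 1
  1+1+1 = 1 carry 1
  1+0+1 = 0 carry 1
  0+0+1 = 1
  0+1 = 1
  0+1 = 1
  1+1 = 0 carry 1
  final carry 1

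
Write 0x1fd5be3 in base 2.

0b1111111010101101111100011

Expand each hex digit to 4 bits: 1=0001 f=1111 d=1101 5=0101 b=1011 e=1110 3=0011.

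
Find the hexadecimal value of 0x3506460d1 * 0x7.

0x1732bea5b7

Multiply each base-16 digit by 7, carrying:
  1×7 = 7 → write 7
  d×7 = 91 → write b carry 5
  0×7+5 = 5 → write 5
  6×7 = 42 → write a carry 2
  4×7+2 = 30 → write e carry 1
  6×7+1 = 43 → write b carry 2
  0×7+2 = 2 → write 2
  5×7 = 35 → write 3 carry 2
  3×7+2 = 23 → write 7 carry 1
  remaining carry: 1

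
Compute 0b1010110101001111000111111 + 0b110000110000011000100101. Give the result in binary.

Add column by column in base 2, right to left:
  1+1 = 0 carry 1
  1+0+1 = 0 carry 1
  1+1+1 = 1 carry 1
  1+0+1 = 0 carry 1
  1+0+1 = 0 carry 1
  1+1+1 = 1 carry 1
  0+0+1 = 1
  0+0 = 0
  0+0 = 0
  1+1 = 0 carry 1
  1+1+1 = 1 carry 1
  1+0+1 = 0 carry 1
  1+0+1 = 0 carry 1
  0+0+1 = 1
  0+0 = 0
  1+0 = 1
  0+1 = 1
  1+1 = 0 carry 1
  0+0+1 = 1
  1+0 = 1
  1+0 = 1
  0+0 = 0
  1+1 = 0 carry 1
  0+1+1 = 0 carry 1
  1+0+1 = 0 carry 1
  final carry 1

0b10000111011010010001100100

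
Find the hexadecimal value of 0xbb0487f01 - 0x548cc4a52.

Subtract column by column in base 16:
  1-2 → f (borrow)
  0-5-1 → a (borrow)
  f-a-1 → 4
  7-4 → 3
  8-c → c (borrow)
  4-c-1 → 7 (borrow)
  0-8-1 → 7 (borrow)
  b-4-1 → 6
  b-5 → 6

0x6677c34af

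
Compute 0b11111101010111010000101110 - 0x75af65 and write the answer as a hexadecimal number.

0x37fc4c9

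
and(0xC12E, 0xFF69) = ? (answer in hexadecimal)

AND each hex digit independently (no carries):
  C&F=C, 1&F=1, 2&6=2, E&9=8

0xC128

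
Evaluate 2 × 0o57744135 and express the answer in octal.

0o137710272

Multiply each base-8 digit by 2, carrying:
  5×2 = 10 → write 2 carry 1
  3×2+1 = 7 → write 7
  1×2 = 2 → write 2
  4×2 = 8 → write 0 carry 1
  4×2+1 = 9 → write 1 carry 1
  7×2+1 = 15 → write 7 carry 1
  7×2+1 = 15 → write 7 carry 1
  5×2+1 = 11 → write 3 carry 1
  remaining carry: 1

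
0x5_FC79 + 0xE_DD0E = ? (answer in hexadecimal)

0x14D987

Add column by column in base 16, right to left:
  9+E = 7 carry 1
  7+0+1 = 8
  C+D = 9 carry 1
  F+D+1 = D carry 1
  5+E+1 = 4 carry 1
  final carry 1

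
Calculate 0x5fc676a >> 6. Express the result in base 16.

6 bits is not a whole number of base-16 digits; in binary: 101111111000110011101101010 >> 6 = 101111111000110011101.

0x17f19d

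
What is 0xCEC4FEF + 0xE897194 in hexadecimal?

Add column by column in base 16, right to left:
  F+4 = 3 carry 1
  E+9+1 = 8 carry 1
  F+1+1 = 1 carry 1
  4+7+1 = C
  C+9 = 5 carry 1
  E+8+1 = 7 carry 1
  C+E+1 = B carry 1
  final carry 1

0x1B75C183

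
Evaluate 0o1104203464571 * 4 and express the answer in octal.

0o4421016322744

Multiply each base-8 digit by 4, carrying:
  1×4 = 4 → write 4
  7×4 = 28 → write 4 carry 3
  5×4+3 = 23 → write 7 carry 2
  4×4+2 = 18 → write 2 carry 2
  6×4+2 = 26 → write 2 carry 3
  4×4+3 = 19 → write 3 carry 2
  3×4+2 = 14 → write 6 carry 1
  0×4+1 = 1 → write 1
  2×4 = 8 → write 0 carry 1
  4×4+1 = 17 → write 1 carry 2
  0×4+2 = 2 → write 2
  1×4 = 4 → write 4
  1×4 = 4 → write 4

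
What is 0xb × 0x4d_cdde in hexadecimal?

Multiply each base-16 digit by 11, carrying:
  e×11 = 154 → write a carry 9
  d×11+9 = 152 → write 8 carry 9
  d×11+9 = 152 → write 8 carry 9
  c×11+9 = 141 → write d carry 8
  d×11+8 = 151 → write 7 carry 9
  4×11+9 = 53 → write 5 carry 3
  remaining carry: 3

0x357d88a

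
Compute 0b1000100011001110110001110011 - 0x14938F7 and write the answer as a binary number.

0b111010000111011001101111100

0x14938F7 = 0b1010010010011100011110111 in binary.
Subtract column by column in base 2:
  1-1 → 0
  1-1 → 0
  0-1 → 1 (borrow)
  0-0-1 → 1 (borrow)
  1-1-1 → 1 (borrow)
  1-1-1 → 1 (borrow)
  1-1-1 → 1 (borrow)
  0-1-1 → 0 (borrow)
  0-0-1 → 1 (borrow)
  0-0-1 → 1 (borrow)
  1-0-1 → 0
  1-1 → 0
  0-1 → 1 (borrow)
  1-1-1 → 1 (borrow)
  1-0-1 → 0
  1-0 → 1
  0-1 → 1 (borrow)
  0-0-1 → 1 (borrow)
  1-0-1 → 0
  1-1 → 0
  0-0 → 0
  0-0 → 0
  0-1 → 1 (borrow)
  1-0-1 → 0
  0-1 → 1 (borrow)
  0-0-1 → 1 (borrow)
  0-0-1 → 1 (borrow)
  1-0-1 → 0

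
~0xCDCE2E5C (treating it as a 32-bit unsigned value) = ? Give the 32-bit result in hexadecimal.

0x3231D1A3

Each hex digit d becomes F−d:
  C→3, D→2, C→3, E→1, 2→D, E→1, 5→A, C→3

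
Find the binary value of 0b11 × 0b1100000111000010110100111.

Multiply each base-2 digit by 3, carrying:
  1×3 = 3 → write 1 carry 1
  1×3+1 = 4 → write 0 carry 2
  1×3+2 = 5 → write 1 carry 2
  0×3+2 = 2 → write 0 carry 1
  0×3+1 = 1 → write 1
  1×3 = 3 → write 1 carry 1
  0×3+1 = 1 → write 1
  1×3 = 3 → write 1 carry 1
  1×3+1 = 4 → write 0 carry 2
  0×3+2 = 2 → write 0 carry 1
  1×3+1 = 4 → write 0 carry 2
  0×3+2 = 2 → write 0 carry 1
  0×3+1 = 1 → write 1
  0×3 = 0 → write 0
  0×3 = 0 → write 0
  1×3 = 3 → write 1 carry 1
  1×3+1 = 4 → write 0 carry 2
  1×3+2 = 5 → write 1 carry 2
  0×3+2 = 2 → write 0 carry 1
  0×3+1 = 1 → write 1
  0×3 = 0 → write 0
  0×3 = 0 → write 0
  0×3 = 0 → write 0
  1×3 = 3 → write 1 carry 1
  1×3+1 = 4 → write 0 carry 2
  remaining carry: 10

0b100100010101001000011110101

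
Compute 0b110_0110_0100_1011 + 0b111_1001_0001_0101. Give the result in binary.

0b1101111101100000

Add column by column in base 2, right to left:
  1+1 = 0 carry 1
  1+0+1 = 0 carry 1
  0+1+1 = 0 carry 1
  1+0+1 = 0 carry 1
  0+1+1 = 0 carry 1
  0+0+1 = 1
  1+0 = 1
  0+0 = 0
  0+1 = 1
  1+0 = 1
  1+0 = 1
  0+1 = 1
  0+1 = 1
  1+1 = 0 carry 1
  1+1+1 = 1 carry 1
  final carry 1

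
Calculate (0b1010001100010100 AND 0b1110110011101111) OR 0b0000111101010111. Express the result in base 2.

0b1010111101010111

0b1010001100010100 AND 0b1110110011101111 = 0b1010000000000100.
Then OR with 0b0000111101010111.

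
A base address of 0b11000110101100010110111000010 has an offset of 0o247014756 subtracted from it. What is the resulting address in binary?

0b10110001110100001001111010100

0o247014756 = 0b10100111000001100111101110 in binary.
Subtract column by column in base 2:
  0-0 → 0
  1-1 → 0
  0-1 → 1 (borrow)
  0-1-1 → 0 (borrow)
  0-0-1 → 1 (borrow)
  0-1-1 → 0 (borrow)
  1-1-1 → 1 (borrow)
  1-1-1 → 1 (borrow)
  1-1-1 → 1 (borrow)
  0-0-1 → 1 (borrow)
  1-0-1 → 0
  1-1 → 0
  0-1 → 1 (borrow)
  1-0-1 → 0
  0-0 → 0
  0-0 → 0
  0-0 → 0
  1-0 → 1
  1-1 → 0
  0-1 → 1 (borrow)
  1-1-1 → 1 (borrow)
  0-0-1 → 1 (borrow)
  1-0-1 → 0
  1-1 → 0
  0-0 → 0
  0-1 → 1 (borrow)
  0-0-1 → 1 (borrow)
  1-0-1 → 0
  1-0 → 1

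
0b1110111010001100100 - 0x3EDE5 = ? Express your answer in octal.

0b1110111010001100100 = 0o1672144 in octal.
0x3EDE5 = 0o766745 in octal.
Subtract column by column in base 8:
  4-5 → 7 (borrow)
  4-4-1 → 7 (borrow)
  1-7-1 → 1 (borrow)
  2-6-1 → 3 (borrow)
  7-6-1 → 0
  6-7 → 7 (borrow)
  1-0-1 → 0

0o703177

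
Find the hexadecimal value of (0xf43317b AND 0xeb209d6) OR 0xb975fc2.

0xf43317b AND 0xeb209d6 = 0xe020152.
Then OR with 0xb975fc2.

0xf975fd2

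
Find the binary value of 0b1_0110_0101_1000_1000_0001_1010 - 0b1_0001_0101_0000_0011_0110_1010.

0b10100001000010010110000

Subtract column by column in base 2:
  0-0 → 0
  1-1 → 0
  0-0 → 0
  1-1 → 0
  1-0 → 1
  0-1 → 1 (borrow)
  0-1-1 → 0 (borrow)
  0-0-1 → 1 (borrow)
  0-1-1 → 0 (borrow)
  0-1-1 → 0 (borrow)
  0-0-1 → 1 (borrow)
  1-0-1 → 0
  0-0 → 0
  0-0 → 0
  0-0 → 0
  1-0 → 1
  1-1 → 0
  0-0 → 0
  1-1 → 0
  0-0 → 0
  0-1 → 1 (borrow)
  1-0-1 → 0
  1-0 → 1
  0-0 → 0
  1-1 → 0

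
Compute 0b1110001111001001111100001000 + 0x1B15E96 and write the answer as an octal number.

0b1110001111001001111100001000 = 0o1617117410 in octal.
0x1B15E96 = 0o154257226 in octal.
Add column by column in base 8, right to left:
  0+6 = 6
  1+2 = 3
  4+2 = 6
  7+7 = 6 carry 1
  1+5+1 = 7
  1+2 = 3
  7+4 = 3 carry 1
  1+5+1 = 7
  6+1 = 7
  1+0 = 1

0o1773376636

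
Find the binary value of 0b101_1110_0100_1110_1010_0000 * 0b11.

Multiply each base-2 digit by 3, carrying:
  0×3 = 0 → write 0
  0×3 = 0 → write 0
  0×3 = 0 → write 0
  0×3 = 0 → write 0
  0×3 = 0 → write 0
  1×3 = 3 → write 1 carry 1
  0×3+1 = 1 → write 1
  1×3 = 3 → write 1 carry 1
  0×3+1 = 1 → write 1
  1×3 = 3 → write 1 carry 1
  1×3+1 = 4 → write 0 carry 2
  1×3+2 = 5 → write 1 carry 2
  0×3+2 = 2 → write 0 carry 1
  0×3+1 = 1 → write 1
  1×3 = 3 → write 1 carry 1
  0×3+1 = 1 → write 1
  0×3 = 0 → write 0
  1×3 = 3 → write 1 carry 1
  1×3+1 = 4 → write 0 carry 2
  1×3+2 = 5 → write 1 carry 2
  1×3+2 = 5 → write 1 carry 2
  0×3+2 = 2 → write 0 carry 1
  1×3+1 = 4 → write 0 carry 2
  remaining carry: 10

0b1000110101110101111100000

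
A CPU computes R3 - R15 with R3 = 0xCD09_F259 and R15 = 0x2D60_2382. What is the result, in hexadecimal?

Subtract column by column in base 16:
  9-2 → 7
  5-8 → D (borrow)
  2-3-1 → E (borrow)
  F-2-1 → C
  9-0 → 9
  0-6 → A (borrow)
  D-D-1 → F (borrow)
  C-2-1 → 9

0x9FA9CED7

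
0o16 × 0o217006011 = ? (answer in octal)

0o3722124176

Multiply each base-8 digit by 14, carrying:
  1×14 = 14 → write 6 carry 1
  1×14+1 = 15 → write 7 carry 1
  0×14+1 = 1 → write 1
  6×14 = 84 → write 4 carry 10
  0×14+10 = 10 → write 2 carry 1
  0×14+1 = 1 → write 1
  7×14 = 98 → write 2 carry 12
  1×14+12 = 26 → write 2 carry 3
  2×14+3 = 31 → write 7 carry 3
  remaining carry: 3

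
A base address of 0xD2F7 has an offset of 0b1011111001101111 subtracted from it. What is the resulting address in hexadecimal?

0x1488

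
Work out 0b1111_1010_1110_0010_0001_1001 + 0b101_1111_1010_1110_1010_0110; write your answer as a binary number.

0b1010110101001000010111111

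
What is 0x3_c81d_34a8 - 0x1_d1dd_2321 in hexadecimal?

0x1f6401187

Subtract column by column in base 16:
  8-1 → 7
  a-2 → 8
  4-3 → 1
  3-2 → 1
  d-d → 0
  1-d → 4 (borrow)
  8-1-1 → 6
  c-d → f (borrow)
  3-1-1 → 1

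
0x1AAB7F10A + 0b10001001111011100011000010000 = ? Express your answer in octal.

0x1AAB7F10A = 0o65255770412 in octal.
0b10001001111011100011000010000 = 0o2117343020 in octal.
Add column by column in base 8, right to left:
  2+0 = 2
  1+2 = 3
  4+0 = 4
  0+3 = 3
  7+4 = 3 carry 1
  7+3+1 = 3 carry 1
  5+7+1 = 5 carry 1
  5+1+1 = 7
  2+1 = 3
  5+2 = 7
  6+0 = 6

0o67375333432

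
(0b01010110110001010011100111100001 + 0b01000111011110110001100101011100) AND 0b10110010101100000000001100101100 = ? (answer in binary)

Add column by column in base 2, right to left:
  1+0 = 1
  0+0 = 0
  0+1 = 1
  0+1 = 1
  0+1 = 1
  1+0 = 1
  1+1 = 0 carry 1
  1+0+1 = 0 carry 1
  1+1+1 = 1 carry 1
  0+0+1 = 1
  0+0 = 0
  1+1 = 0 carry 1
  1+1+1 = 1 carry 1
  1+0+1 = 0 carry 1
  0+0+1 = 1
  0+0 = 0
  1+1 = 0 carry 1
  0+1+1 = 0 carry 1
  1+0+1 = 0 carry 1
  0+1+1 = 0 carry 1
  0+1+1 = 0 carry 1
  0+1+1 = 0 carry 1
  1+1+1 = 1 carry 1
  1+0+1 = 0 carry 1
  0+1+1 = 0 carry 1
  1+1+1 = 1 carry 1
  1+1+1 = 1 carry 1
  0+0+1 = 1
  1+0 = 1
  0+0 = 0
  1+1 = 0 carry 1
  final carry 1
Sum = 0b10011110010000000101001100111101; now AND with 0b10110010101100000000001100101100:
  10011110010000000101001100111101
& 10110010101100000000001100101100
= 10010010000000000000001100101100

0b10010010000000000000001100101100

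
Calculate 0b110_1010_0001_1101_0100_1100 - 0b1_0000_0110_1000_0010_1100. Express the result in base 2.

Subtract column by column in base 2:
  0-0 → 0
  0-0 → 0
  1-1 → 0
  1-1 → 0
  0-0 → 0
  0-1 → 1 (borrow)
  1-0-1 → 0
  0-0 → 0
  1-0 → 1
  0-0 → 0
  1-0 → 1
  1-1 → 0
  1-0 → 1
  0-1 → 1 (borrow)
  0-1-1 → 0 (borrow)
  0-0-1 → 1 (borrow)
  0-0-1 → 1 (borrow)
  1-0-1 → 0
  0-0 → 0
  1-0 → 1
  0-1 → 1 (borrow)
  1-0-1 → 0
  1-0 → 1

0b10110011011010100100000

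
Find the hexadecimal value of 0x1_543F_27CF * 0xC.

Multiply each base-16 digit by 12, carrying:
  F×12 = 180 → write 4 carry 11
  C×12+11 = 155 → write B carry 9
  7×12+9 = 93 → write D carry 5
  2×12+5 = 29 → write D carry 1
  F×12+1 = 181 → write 5 carry 11
  3×12+11 = 47 → write F carry 2
  4×12+2 = 50 → write 2 carry 3
  5×12+3 = 63 → write F carry 3
  1×12+3 = 15 → write F

0xFF2F5DDB4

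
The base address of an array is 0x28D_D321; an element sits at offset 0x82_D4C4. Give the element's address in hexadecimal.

0x310A7E5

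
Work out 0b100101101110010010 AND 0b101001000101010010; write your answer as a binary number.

AND bit by bit (1 only where both bits are 1):
  100101101110010010
& 101001000101010010
= 100001000100010010

0b100001000100010010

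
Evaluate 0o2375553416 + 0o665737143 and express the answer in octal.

Add column by column in base 8, right to left:
  6+3 = 1 carry 1
  1+4+1 = 6
  4+1 = 5
  3+7 = 2 carry 1
  5+3+1 = 1 carry 1
  5+7+1 = 5 carry 1
  5+5+1 = 3 carry 1
  7+6+1 = 6 carry 1
  3+6+1 = 2 carry 1
  2+0+1 = 3

0o3263512561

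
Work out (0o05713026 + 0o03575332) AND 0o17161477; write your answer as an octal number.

0o11100060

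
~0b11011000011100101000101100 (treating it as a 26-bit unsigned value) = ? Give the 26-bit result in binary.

0b00100111100011010111010011

Invert each bit: 11011000011100101000101100 → 00100111100011010111010011.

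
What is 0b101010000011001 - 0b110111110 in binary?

0b101001001011011

Subtract column by column in base 2:
  1-0 → 1
  0-1 → 1 (borrow)
  0-1-1 → 0 (borrow)
  1-1-1 → 1 (borrow)
  1-1-1 → 1 (borrow)
  0-1-1 → 0 (borrow)
  0-0-1 → 1 (borrow)
  0-1-1 → 0 (borrow)
  0-1-1 → 0 (borrow)
  0-0-1 → 1 (borrow)
  1-0-1 → 0
  0-0 → 0
  1-0 → 1
  0-0 → 0
  1-0 → 1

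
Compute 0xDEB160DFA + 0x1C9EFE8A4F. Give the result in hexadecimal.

0x2A8A149849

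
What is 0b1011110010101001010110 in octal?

0o13625126

Group the bits in threes: 001 011 110 010 101 001 010 110 → 13625126.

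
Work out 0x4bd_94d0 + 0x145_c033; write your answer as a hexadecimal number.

Add column by column in base 16, right to left:
  0+3 = 3
  d+3 = 0 carry 1
  4+0+1 = 5
  9+c = 5 carry 1
  d+5+1 = 3 carry 1
  b+4+1 = 0 carry 1
  4+1+1 = 6

0x6035503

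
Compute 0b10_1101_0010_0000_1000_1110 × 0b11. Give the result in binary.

0b100001110110000110101010

Multiply each base-2 digit by 3, carrying:
  0×3 = 0 → write 0
  1×3 = 3 → write 1 carry 1
  1×3+1 = 4 → write 0 carry 2
  1×3+2 = 5 → write 1 carry 2
  0×3+2 = 2 → write 0 carry 1
  0×3+1 = 1 → write 1
  0×3 = 0 → write 0
  1×3 = 3 → write 1 carry 1
  0×3+1 = 1 → write 1
  0×3 = 0 → write 0
  0×3 = 0 → write 0
  0×3 = 0 → write 0
  0×3 = 0 → write 0
  1×3 = 3 → write 1 carry 1
  0×3+1 = 1 → write 1
  0×3 = 0 → write 0
  1×3 = 3 → write 1 carry 1
  0×3+1 = 1 → write 1
  1×3 = 3 → write 1 carry 1
  1×3+1 = 4 → write 0 carry 2
  0×3+2 = 2 → write 0 carry 1
  1×3+1 = 4 → write 0 carry 2
  remaining carry: 10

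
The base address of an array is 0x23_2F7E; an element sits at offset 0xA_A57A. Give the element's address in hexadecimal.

0x2DD4F8

Add column by column in base 16, right to left:
  E+A = 8 carry 1
  7+7+1 = F
  F+5 = 4 carry 1
  2+A+1 = D
  3+A = D
  2+0 = 2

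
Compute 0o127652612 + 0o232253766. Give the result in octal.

Add column by column in base 8, right to left:
  2+6 = 0 carry 1
  1+6+1 = 0 carry 1
  6+7+1 = 6 carry 1
  2+3+1 = 6
  5+5 = 2 carry 1
  6+2+1 = 1 carry 1
  7+2+1 = 2 carry 1
  2+3+1 = 6
  1+2 = 3

0o362126600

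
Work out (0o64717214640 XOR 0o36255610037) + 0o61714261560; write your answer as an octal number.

First 0o64717214640 XOR 0o36255610037 = 0o52542404677.
Add column by column in base 8, right to left:
  7+0 = 7
  7+6 = 5 carry 1
  6+5+1 = 4 carry 1
  4+1+1 = 6
  0+6 = 6
  4+2 = 6
  2+4 = 6
  4+1 = 5
  5+7 = 4 carry 1
  2+1+1 = 4
  5+6 = 3 carry 1
  final carry 1

0o134456666457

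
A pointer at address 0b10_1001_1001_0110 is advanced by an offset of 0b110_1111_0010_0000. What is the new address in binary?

Add column by column in base 2, right to left:
  0+0 = 0
  1+0 = 1
  1+0 = 1
  0+0 = 0
  1+0 = 1
  0+1 = 1
  0+0 = 0
  1+0 = 1
  1+1 = 0 carry 1
  0+1+1 = 0 carry 1
  0+1+1 = 0 carry 1
  1+1+1 = 1 carry 1
  0+0+1 = 1
  1+1 = 0 carry 1
  0+1+1 = 0 carry 1
  final carry 1

0b1001100010110110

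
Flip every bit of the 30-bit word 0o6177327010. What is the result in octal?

0o1600450767

Each oct digit d becomes 7−d:
  6→1, 1→6, 7→0, 7→0, 3→4, 2→5, 7→0, 0→7, 1→6, 0→7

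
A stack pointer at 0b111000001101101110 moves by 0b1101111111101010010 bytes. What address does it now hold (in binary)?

0b10101000001011000000

Add column by column in base 2, right to left:
  0+0 = 0
  1+1 = 0 carry 1
  1+0+1 = 0 carry 1
  1+0+1 = 0 carry 1
  0+1+1 = 0 carry 1
  1+0+1 = 0 carry 1
  1+1+1 = 1 carry 1
  0+0+1 = 1
  1+1 = 0 carry 1
  1+1+1 = 1 carry 1
  0+1+1 = 0 carry 1
  0+1+1 = 0 carry 1
  0+1+1 = 0 carry 1
  0+1+1 = 0 carry 1
  0+1+1 = 0 carry 1
  1+1+1 = 1 carry 1
  1+0+1 = 0 carry 1
  1+1+1 = 1 carry 1
  0+1+1 = 0 carry 1
  final carry 1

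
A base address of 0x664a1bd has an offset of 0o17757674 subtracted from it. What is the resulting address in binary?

0b110001001001100001000000001

0x664a1bd = 0b110011001001010000110111101 in binary.
0o17757674 = 0b1111111101111110111100 in binary.
Subtract column by column in base 2:
  1-0 → 1
  0-0 → 0
  1-1 → 0
  1-1 → 0
  1-1 → 0
  1-1 → 0
  0-0 → 0
  1-1 → 0
  1-1 → 0
  0-1 → 1 (borrow)
  0-1-1 → 0 (borrow)
  0-1-1 → 0 (borrow)
  0-1-1 → 0 (borrow)
  1-0-1 → 0
  0-1 → 1 (borrow)
  1-1-1 → 1 (borrow)
  0-1-1 → 0 (borrow)
  0-1-1 → 0 (borrow)
  1-1-1 → 1 (borrow)
  0-1-1 → 0 (borrow)
  0-1-1 → 0 (borrow)
  1-1-1 → 1 (borrow)
  1-0-1 → 0
  0-0 → 0
  0-0 → 0
  1-0 → 1
  1-0 → 1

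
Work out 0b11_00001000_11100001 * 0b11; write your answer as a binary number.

Multiply each base-2 digit by 3, carrying:
  1×3 = 3 → write 1 carry 1
  0×3+1 = 1 → write 1
  0×3 = 0 → write 0
  0×3 = 0 → write 0
  0×3 = 0 → write 0
  1×3 = 3 → write 1 carry 1
  1×3+1 = 4 → write 0 carry 2
  1×3+2 = 5 → write 1 carry 2
  0×3+2 = 2 → write 0 carry 1
  0×3+1 = 1 → write 1
  0×3 = 0 → write 0
  1×3 = 3 → write 1 carry 1
  0×3+1 = 1 → write 1
  0×3 = 0 → write 0
  0×3 = 0 → write 0
  0×3 = 0 → write 0
  1×3 = 3 → write 1 carry 1
  1×3+1 = 4 → write 0 carry 2
  remaining carry: 10

0b10010001101010100011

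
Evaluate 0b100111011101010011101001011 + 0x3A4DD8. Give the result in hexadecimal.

0x528F523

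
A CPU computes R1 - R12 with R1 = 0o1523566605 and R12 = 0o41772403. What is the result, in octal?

0o1461574202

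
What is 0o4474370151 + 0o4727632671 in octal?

0o11424223042

Add column by column in base 8, right to left:
  1+1 = 2
  5+7 = 4 carry 1
  1+6+1 = 0 carry 1
  0+2+1 = 3
  7+3 = 2 carry 1
  3+6+1 = 2 carry 1
  4+7+1 = 4 carry 1
  7+2+1 = 2 carry 1
  4+7+1 = 4 carry 1
  4+4+1 = 1 carry 1
  final carry 1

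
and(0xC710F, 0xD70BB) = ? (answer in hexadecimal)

0xC700B

AND each hex digit independently (no carries):
  C&D=C, 7&7=7, 1&0=0, 0&B=0, F&B=B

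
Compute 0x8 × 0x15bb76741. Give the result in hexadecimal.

0xaddbb3a08

Multiply each base-16 digit by 8, carrying:
  1×8 = 8 → write 8
  4×8 = 32 → write 0 carry 2
  7×8+2 = 58 → write a carry 3
  6×8+3 = 51 → write 3 carry 3
  7×8+3 = 59 → write b carry 3
  b×8+3 = 91 → write b carry 5
  b×8+5 = 93 → write d carry 5
  5×8+5 = 45 → write d carry 2
  1×8+2 = 10 → write a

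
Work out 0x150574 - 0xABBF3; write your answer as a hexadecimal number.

Subtract column by column in base 16:
  4-3 → 1
  7-F → 8 (borrow)
  5-B-1 → 9 (borrow)
  0-B-1 → 4 (borrow)
  5-A-1 → A (borrow)
  1-0-1 → 0

0xA4981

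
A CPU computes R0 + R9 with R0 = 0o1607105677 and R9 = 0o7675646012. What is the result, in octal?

0o11504753711

Add column by column in base 8, right to left:
  7+2 = 1 carry 1
  7+1+1 = 1 carry 1
  6+0+1 = 7
  5+6 = 3 carry 1
  0+4+1 = 5
  1+6 = 7
  7+5 = 4 carry 1
  0+7+1 = 0 carry 1
  6+6+1 = 5 carry 1
  1+7+1 = 1 carry 1
  final carry 1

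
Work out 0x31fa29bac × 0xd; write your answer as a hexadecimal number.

Multiply each base-16 digit by 13, carrying:
  c×13 = 156 → write c carry 9
  a×13+9 = 139 → write b carry 8
  b×13+8 = 151 → write 7 carry 9
  9×13+9 = 126 → write e carry 7
  2×13+7 = 33 → write 1 carry 2
  a×13+2 = 132 → write 4 carry 8
  f×13+8 = 203 → write b carry 12
  1×13+12 = 25 → write 9 carry 1
  3×13+1 = 40 → write 8 carry 2
  remaining carry: 2

0x289b41e7bc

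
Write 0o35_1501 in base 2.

0b11101001101000001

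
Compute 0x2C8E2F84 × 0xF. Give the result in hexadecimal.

0x29C54C8BC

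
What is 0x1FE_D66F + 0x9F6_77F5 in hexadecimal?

Add column by column in base 16, right to left:
  F+5 = 4 carry 1
  6+F+1 = 6 carry 1
  6+7+1 = E
  D+7 = 4 carry 1
  E+6+1 = 5 carry 1
  F+F+1 = F carry 1
  1+9+1 = B

0xBF54E64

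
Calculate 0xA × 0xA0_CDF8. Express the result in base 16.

0x6480BB0

Multiply each base-16 digit by 10, carrying:
  8×10 = 80 → write 0 carry 5
  F×10+5 = 155 → write B carry 9
  D×10+9 = 139 → write B carry 8
  C×10+8 = 128 → write 0 carry 8
  0×10+8 = 8 → write 8
  A×10 = 100 → write 4 carry 6
  remaining carry: 6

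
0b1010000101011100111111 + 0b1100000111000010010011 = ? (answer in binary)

0b10110001100011111010010

Add column by column in base 2, right to left:
  1+1 = 0 carry 1
  1+1+1 = 1 carry 1
  1+0+1 = 0 carry 1
  1+0+1 = 0 carry 1
  1+1+1 = 1 carry 1
  1+0+1 = 0 carry 1
  0+0+1 = 1
  0+1 = 1
  1+0 = 1
  1+0 = 1
  1+0 = 1
  0+0 = 0
  1+1 = 0 carry 1
  0+1+1 = 0 carry 1
  1+1+1 = 1 carry 1
  0+0+1 = 1
  0+0 = 0
  0+0 = 0
  0+0 = 0
  1+0 = 1
  0+1 = 1
  1+1 = 0 carry 1
  final carry 1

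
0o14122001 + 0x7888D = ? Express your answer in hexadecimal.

0x382C8E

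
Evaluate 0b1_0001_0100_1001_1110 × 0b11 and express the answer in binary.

0b110011110111011010

Multiply each base-2 digit by 3, carrying:
  0×3 = 0 → write 0
  1×3 = 3 → write 1 carry 1
  1×3+1 = 4 → write 0 carry 2
  1×3+2 = 5 → write 1 carry 2
  1×3+2 = 5 → write 1 carry 2
  0×3+2 = 2 → write 0 carry 1
  0×3+1 = 1 → write 1
  1×3 = 3 → write 1 carry 1
  0×3+1 = 1 → write 1
  0×3 = 0 → write 0
  1×3 = 3 → write 1 carry 1
  0×3+1 = 1 → write 1
  1×3 = 3 → write 1 carry 1
  0×3+1 = 1 → write 1
  0×3 = 0 → write 0
  0×3 = 0 → write 0
  1×3 = 3 → write 1 carry 1
  remaining carry: 1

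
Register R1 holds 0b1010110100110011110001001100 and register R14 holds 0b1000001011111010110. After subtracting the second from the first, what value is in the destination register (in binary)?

Subtract column by column in base 2:
  0-0 → 0
  0-1 → 1 (borrow)
  1-1-1 → 1 (borrow)
  1-0-1 → 0
  0-1 → 1 (borrow)
  0-0-1 → 1 (borrow)
  1-1-1 → 1 (borrow)
  0-1-1 → 0 (borrow)
  0-1-1 → 0 (borrow)
  0-1-1 → 0 (borrow)
  1-1-1 → 1 (borrow)
  1-0-1 → 0
  1-1 → 0
  1-0 → 1
  0-0 → 0
  0-0 → 0
  1-0 → 1
  1-0 → 1
  0-1 → 1 (borrow)
  0-0-1 → 1 (borrow)
  1-0-1 → 0
  0-0 → 0
  1-0 → 1
  1-0 → 1
  0-0 → 0
  1-0 → 1
  0-0 → 0
  1-0 → 1

0b1010110011110010010001110110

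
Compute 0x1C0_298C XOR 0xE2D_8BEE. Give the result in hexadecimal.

0xFEDA262

XOR each hex digit independently (no carries):
  1^E=F, C^2=E, 0^D=D, 2^8=A, 9^B=2, 8^E=6, C^E=2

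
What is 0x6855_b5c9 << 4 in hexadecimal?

Shifting left by 4 bits = 1 hex digit: append 1 zero.

0x6855b5c90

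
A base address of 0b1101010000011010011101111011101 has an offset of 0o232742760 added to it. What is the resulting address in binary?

0b1101100011110010000000111001101

0o232742760 = 0b10011010111100010111110000 in binary.
Add column by column in base 2, right to left:
  1+0 = 1
  0+0 = 0
  1+0 = 1
  1+0 = 1
  1+1 = 0 carry 1
  0+1+1 = 0 carry 1
  1+1+1 = 1 carry 1
  1+1+1 = 1 carry 1
  1+1+1 = 1 carry 1
  1+0+1 = 0 carry 1
  0+1+1 = 0 carry 1
  1+0+1 = 0 carry 1
  1+0+1 = 0 carry 1
  1+0+1 = 0 carry 1
  0+1+1 = 0 carry 1
  0+1+1 = 0 carry 1
  1+1+1 = 1 carry 1
  0+1+1 = 0 carry 1
  1+0+1 = 0 carry 1
  1+1+1 = 1 carry 1
  0+0+1 = 1
  0+1 = 1
  0+1 = 1
  0+0 = 0
  0+0 = 0
  1+1 = 0 carry 1
  0+0+1 = 1
  1+0 = 1
  0+0 = 0
  1+0 = 1
  1+0 = 1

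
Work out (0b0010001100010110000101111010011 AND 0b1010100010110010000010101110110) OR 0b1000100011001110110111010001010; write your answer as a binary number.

0b0010001100010110000101111010011 AND 0b1010100010110010000010101110110 = 0b0010000000010010000000101010010.
Then OR with 0b1000100011001110110111010001010.

0b1010100011011110110111111011010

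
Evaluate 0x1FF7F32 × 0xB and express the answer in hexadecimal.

0x15FA7726

Multiply each base-16 digit by 11, carrying:
  2×11 = 22 → write 6 carry 1
  3×11+1 = 34 → write 2 carry 2
  F×11+2 = 167 → write 7 carry 10
  7×11+10 = 87 → write 7 carry 5
  F×11+5 = 170 → write A carry 10
  F×11+10 = 175 → write F carry 10
  1×11+10 = 21 → write 5 carry 1
  remaining carry: 1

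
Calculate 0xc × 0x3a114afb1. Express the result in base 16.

Multiply each base-16 digit by 12, carrying:
  1×12 = 12 → write c
  b×12 = 132 → write 4 carry 8
  f×12+8 = 188 → write c carry 11
  a×12+11 = 131 → write 3 carry 8
  4×12+8 = 56 → write 8 carry 3
  1×12+3 = 15 → write f
  1×12 = 12 → write c
  a×12 = 120 → write 8 carry 7
  3×12+7 = 43 → write b carry 2
  remaining carry: 2

0x2b8cf83c4c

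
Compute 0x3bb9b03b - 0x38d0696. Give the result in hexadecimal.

0x382ca9a5

Subtract column by column in base 16:
  b-6 → 5
  3-9 → a (borrow)
  0-6-1 → 9 (borrow)
  b-0-1 → a
  9-d → c (borrow)
  b-8-1 → 2
  b-3 → 8
  3-0 → 3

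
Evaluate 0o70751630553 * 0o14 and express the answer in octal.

0o1253365450404

Multiply each base-8 digit by 12, carrying:
  3×12 = 36 → write 4 carry 4
  5×12+4 = 64 → write 0 carry 8
  5×12+8 = 68 → write 4 carry 8
  0×12+8 = 8 → write 0 carry 1
  3×12+1 = 37 → write 5 carry 4
  6×12+4 = 76 → write 4 carry 9
  1×12+9 = 21 → write 5 carry 2
  5×12+2 = 62 → write 6 carry 7
  7×12+7 = 91 → write 3 carry 11
  0×12+11 = 11 → write 3 carry 1
  7×12+1 = 85 → write 5 carry 10
  remaining carry: 12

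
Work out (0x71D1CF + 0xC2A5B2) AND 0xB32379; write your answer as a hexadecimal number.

Add column by column in base 16, right to left:
  F+2 = 1 carry 1
  C+B+1 = 8 carry 1
  1+5+1 = 7
  D+A = 7 carry 1
  1+2+1 = 4
  7+C = 3 carry 1
  final carry 1
Sum = 0x1347781; now AND with 0xB32379:
  1&0=0, 3&B=3, 4&3=0, 7&2=2, 7&3=3, 8&7=0, 1&9=1

0x302301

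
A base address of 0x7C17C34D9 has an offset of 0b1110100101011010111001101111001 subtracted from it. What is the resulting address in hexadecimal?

0b1110100101011010111001101111001 = 0x74AD7379 in hexadecimal.
Subtract column by column in base 16:
  9-9 → 0
  D-7 → 6
  4-3 → 1
  3-7 → C (borrow)
  C-D-1 → E (borrow)
  7-A-1 → C (borrow)
  1-4-1 → C (borrow)
  C-7-1 → 4
  7-0 → 7

0x74CCEC160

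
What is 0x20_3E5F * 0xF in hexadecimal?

Multiply each base-16 digit by 15, carrying:
  F×15 = 225 → write 1 carry 14
  5×15+14 = 89 → write 9 carry 5
  E×15+5 = 215 → write 7 carry 13
  3×15+13 = 58 → write A carry 3
  0×15+3 = 3 → write 3
  2×15 = 30 → write E carry 1
  remaining carry: 1

0x1E3A791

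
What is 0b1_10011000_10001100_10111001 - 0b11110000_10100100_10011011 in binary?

0b101001111110100000011110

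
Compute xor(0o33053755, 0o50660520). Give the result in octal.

0o63633275

XOR each oct digit independently (no carries):
  3^5=6, 3^0=3, 0^6=6, 5^6=3, 3^0=3, 7^5=2, 5^2=7, 5^0=5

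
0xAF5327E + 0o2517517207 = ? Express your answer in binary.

0b100000001100111101000100000101

0xAF5327E = 0b1010111101010011001001111110 in binary.
0o2517517207 = 0b10101001111101001111010000111 in binary.
Add column by column in base 2, right to left:
  0+1 = 1
  1+1 = 0 carry 1
  1+1+1 = 1 carry 1
  1+0+1 = 0 carry 1
  1+0+1 = 0 carry 1
  1+0+1 = 0 carry 1
  1+0+1 = 0 carry 1
  0+1+1 = 0 carry 1
  0+0+1 = 1
  1+1 = 0 carry 1
  0+1+1 = 0 carry 1
  0+1+1 = 0 carry 1
  1+1+1 = 1 carry 1
  1+0+1 = 0 carry 1
  0+0+1 = 1
  0+1 = 1
  1+0 = 1
  0+1 = 1
  1+1 = 0 carry 1
  0+1+1 = 0 carry 1
  1+1+1 = 1 carry 1
  1+1+1 = 1 carry 1
  1+0+1 = 0 carry 1
  1+0+1 = 0 carry 1
  0+1+1 = 0 carry 1
  1+0+1 = 0 carry 1
  0+1+1 = 0 carry 1
  1+0+1 = 0 carry 1
  0+1+1 = 0 carry 1
  final carry 1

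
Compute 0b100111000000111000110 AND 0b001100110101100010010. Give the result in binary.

AND bit by bit (1 only where both bits are 1):
  100111000000111000110
& 001100110101100010010
= 000100000000100000010

0b000100000000100000010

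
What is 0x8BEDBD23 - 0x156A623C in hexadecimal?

0x76835AE7

Subtract column by column in base 16:
  3-C → 7 (borrow)
  2-3-1 → E (borrow)
  D-2-1 → A
  B-6 → 5
  D-A → 3
  E-6 → 8
  B-5 → 6
  8-1 → 7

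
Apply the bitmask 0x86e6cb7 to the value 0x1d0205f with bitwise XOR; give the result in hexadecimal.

0x9be4ce8

XOR each hex digit independently (no carries):
  1^8=9, d^6=b, 0^e=e, 2^6=4, 0^c=c, 5^b=e, f^7=8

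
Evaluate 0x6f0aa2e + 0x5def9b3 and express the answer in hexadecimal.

Add column by column in base 16, right to left:
  e+3 = 1 carry 1
  2+b+1 = e
  a+9 = 3 carry 1
  a+f+1 = a carry 1
  0+e+1 = f
  f+d = c carry 1
  6+5+1 = c

0xccfa3e1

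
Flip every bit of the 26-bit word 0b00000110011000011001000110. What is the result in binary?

0b11111001100111100110111001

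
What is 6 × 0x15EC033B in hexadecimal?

0x83881362

Multiply each base-16 digit by 6, carrying:
  B×6 = 66 → write 2 carry 4
  3×6+4 = 22 → write 6 carry 1
  3×6+1 = 19 → write 3 carry 1
  0×6+1 = 1 → write 1
  C×6 = 72 → write 8 carry 4
  E×6+4 = 88 → write 8 carry 5
  5×6+5 = 35 → write 3 carry 2
  1×6+2 = 8 → write 8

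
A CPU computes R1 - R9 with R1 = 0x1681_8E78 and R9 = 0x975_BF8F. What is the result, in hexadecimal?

0xD0BCEE9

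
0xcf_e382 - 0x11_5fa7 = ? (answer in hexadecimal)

Subtract column by column in base 16:
  2-7 → b (borrow)
  8-a-1 → d (borrow)
  3-f-1 → 3 (borrow)
  e-5-1 → 8
  f-1 → e
  c-1 → b

0xbe83db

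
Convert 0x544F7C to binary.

0b10101000100111101111100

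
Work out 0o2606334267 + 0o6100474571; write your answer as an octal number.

0o10707031060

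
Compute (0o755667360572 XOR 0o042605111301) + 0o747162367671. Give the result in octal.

0o1666244661564

First 0o755667360572 XOR 0o042605111301 = 0o717062271673.
Add column by column in base 8, right to left:
  3+1 = 4
  7+7 = 6 carry 1
  6+6+1 = 5 carry 1
  1+7+1 = 1 carry 1
  7+6+1 = 6 carry 1
  2+3+1 = 6
  2+2 = 4
  6+6 = 4 carry 1
  0+1+1 = 2
  7+7 = 6 carry 1
  1+4+1 = 6
  7+7 = 6 carry 1
  final carry 1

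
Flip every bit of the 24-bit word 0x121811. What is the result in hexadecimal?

0xede7ee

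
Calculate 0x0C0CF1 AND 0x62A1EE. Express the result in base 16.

0x0000E0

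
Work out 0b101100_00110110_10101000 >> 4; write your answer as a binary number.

0b101100001101101010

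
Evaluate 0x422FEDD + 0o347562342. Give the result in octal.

0x422FEDD = 0o410577335 in octal.
Add column by column in base 8, right to left:
  5+2 = 7
  3+4 = 7
  3+3 = 6
  7+2 = 1 carry 1
  7+6+1 = 6 carry 1
  5+5+1 = 3 carry 1
  0+7+1 = 0 carry 1
  1+4+1 = 6
  4+3 = 7

0o760361677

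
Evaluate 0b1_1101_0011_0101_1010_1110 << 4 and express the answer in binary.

Left shift by 4: append 4 zero bits.

0b1110100110101101011100000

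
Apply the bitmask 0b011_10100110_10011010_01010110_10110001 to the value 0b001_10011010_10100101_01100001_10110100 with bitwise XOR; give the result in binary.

0b01000111100001111110011011100000101

XOR bit by bit (1 where the bits differ):
  00110011010101001010110000110110100
^ 01110100110100110100101011010110001
= 01000111100001111110011011100000101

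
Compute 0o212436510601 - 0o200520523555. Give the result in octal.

Subtract column by column in base 8:
  1-5 → 4 (borrow)
  0-5-1 → 2 (borrow)
  6-5-1 → 0
  0-3 → 5 (borrow)
  1-2-1 → 6 (borrow)
  5-5-1 → 7 (borrow)
  6-0-1 → 5
  3-2 → 1
  4-5 → 7 (borrow)
  2-0-1 → 1
  1-0 → 1
  2-2 → 0

0o11715765024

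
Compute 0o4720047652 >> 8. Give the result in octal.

0o11640117

8 bits is not a whole number of base-8 digits; in binary: 100111010000000100111110101010 >> 8 = 1001110100000001001111.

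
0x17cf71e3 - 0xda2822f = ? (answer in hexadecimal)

0xa2cefb4

Subtract column by column in base 16:
  3-f → 4 (borrow)
  e-2-1 → b
  1-2 → f (borrow)
  7-8-1 → e (borrow)
  f-2-1 → c
  c-a → 2
  7-d → a (borrow)
  1-0-1 → 0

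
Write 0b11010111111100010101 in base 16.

Group the bits into nibbles: 1101 0111 1111 0001 0101 → D7F15.

0xD7F15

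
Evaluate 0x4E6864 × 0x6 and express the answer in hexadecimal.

Multiply each base-16 digit by 6, carrying:
  4×6 = 24 → write 8 carry 1
  6×6+1 = 37 → write 5 carry 2
  8×6+2 = 50 → write 2 carry 3
  6×6+3 = 39 → write 7 carry 2
  E×6+2 = 86 → write 6 carry 5
  4×6+5 = 29 → write D carry 1
  remaining carry: 1

0x1D67258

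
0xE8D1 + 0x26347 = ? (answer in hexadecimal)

0x34C18

Add column by column in base 16, right to left:
  1+7 = 8
  D+4 = 1 carry 1
  8+3+1 = C
  E+6 = 4 carry 1
  0+2+1 = 3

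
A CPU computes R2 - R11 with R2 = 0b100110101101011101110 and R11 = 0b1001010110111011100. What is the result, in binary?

Subtract column by column in base 2:
  0-0 → 0
  1-0 → 1
  1-1 → 0
  1-1 → 0
  0-1 → 1 (borrow)
  1-0-1 → 0
  1-1 → 0
  1-1 → 0
  0-1 → 1 (borrow)
  1-0-1 → 0
  0-1 → 1 (borrow)
  1-1-1 → 1 (borrow)
  1-0-1 → 0
  0-1 → 1 (borrow)
  1-0-1 → 0
  0-1 → 1 (borrow)
  1-0-1 → 0
  1-0 → 1
  0-1 → 1 (borrow)
  0-0-1 → 1 (borrow)
  1-0-1 → 0

0b11101010110100010010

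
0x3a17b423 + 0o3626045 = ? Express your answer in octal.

0x3a17b423 = 0o7205732043 in octal.
Add column by column in base 8, right to left:
  3+5 = 0 carry 1
  4+4+1 = 1 carry 1
  0+0+1 = 1
  2+6 = 0 carry 1
  3+2+1 = 6
  7+6 = 5 carry 1
  5+3+1 = 1 carry 1
  0+0+1 = 1
  2+0 = 2
  7+0 = 7

0o7211560110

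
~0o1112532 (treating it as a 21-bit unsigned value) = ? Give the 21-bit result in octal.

0o6665245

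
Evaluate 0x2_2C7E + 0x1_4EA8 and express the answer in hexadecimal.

Add column by column in base 16, right to left:
  E+8 = 6 carry 1
  7+A+1 = 2 carry 1
  C+E+1 = B carry 1
  2+4+1 = 7
  2+1 = 3

0x37B26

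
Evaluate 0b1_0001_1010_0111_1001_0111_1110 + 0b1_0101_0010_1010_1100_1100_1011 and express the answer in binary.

Add column by column in base 2, right to left:
  0+1 = 1
  1+1 = 0 carry 1
  1+0+1 = 0 carry 1
  1+1+1 = 1 carry 1
  1+0+1 = 0 carry 1
  1+0+1 = 0 carry 1
  1+1+1 = 1 carry 1
  0+1+1 = 0 carry 1
  1+0+1 = 0 carry 1
  0+0+1 = 1
  0+1 = 1
  1+1 = 0 carry 1
  1+0+1 = 0 carry 1
  1+1+1 = 1 carry 1
  1+0+1 = 0 carry 1
  0+1+1 = 0 carry 1
  0+0+1 = 1
  1+1 = 0 carry 1
  0+0+1 = 1
  1+0 = 1
  1+1 = 0 carry 1
  0+0+1 = 1
  0+1 = 1
  0+0 = 0
  1+1 = 0 carry 1
  final carry 1

0b10011011010010011001001001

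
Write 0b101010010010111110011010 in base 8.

0o52227632

Group the bits in threes: 101 010 010 010 111 110 011 010 → 52227632.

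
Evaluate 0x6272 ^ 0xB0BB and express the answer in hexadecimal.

0xD2C9

XOR each hex digit independently (no carries):
  6^B=D, 2^0=2, 7^B=C, 2^B=9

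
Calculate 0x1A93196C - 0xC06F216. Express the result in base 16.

0xE8C2756

Subtract column by column in base 16:
  C-6 → 6
  6-1 → 5
  9-2 → 7
  1-F → 2 (borrow)
  3-6-1 → C (borrow)
  9-0-1 → 8
  A-C → E (borrow)
  1-0-1 → 0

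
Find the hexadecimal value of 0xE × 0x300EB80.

0x2A0CE100

Multiply each base-16 digit by 14, carrying:
  0×14 = 0 → write 0
  8×14 = 112 → write 0 carry 7
  B×14+7 = 161 → write 1 carry 10
  E×14+10 = 206 → write E carry 12
  0×14+12 = 12 → write C
  0×14 = 0 → write 0
  3×14 = 42 → write A carry 2
  remaining carry: 2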